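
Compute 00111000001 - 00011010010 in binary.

Method 1 - Direct subtraction (column by column from the right: bit − bit − borrow-in; if negative, add 2 and borrow 1 from the next column):
borrow: 00111111100
        00111000001
-       00011010010
-------------------
        00011101111

Method 2 - Add two's complement:
Two's complement of 00011010010: invert → 11100101101, add 1 → 11100101110
  00111000001
+ 11100101110
-------------
 100011101111  (end carry out of the top bit = 1)
Discarding the end carry: 00011101111
Decimal check:
  00111000001 = 256 + 128 + 64 + 1 = 449
  00011010010 = 128 + 64 + 16 + 2 = 210
  449 - 210 = 239, and 00011101111 = 128 + 64 + 32 + 8 + 4 + 2 + 1 = 239 ✓



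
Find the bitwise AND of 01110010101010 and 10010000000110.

AND: 1 only when both bits are 1
  01110010101010
& 10010000000110
----------------
  00010000000010
Decimal: 7338 & 9222 = 1026



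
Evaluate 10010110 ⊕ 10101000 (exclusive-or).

XOR: 1 when bits differ
  10010110
^ 10101000
----------
  00111110
Decimal: 150 ^ 168 = 62



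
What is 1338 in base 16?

Using repeated division by 16 (digits 10–15 are A–F):
1338 ÷ 16 = 83 remainder 10 (A)
83 ÷ 16 = 5 remainder 3
5 ÷ 16 = 0 remainder 5
Reading remainders bottom to top: 53A



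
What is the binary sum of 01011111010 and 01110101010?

Add column by column from the right: bit + bit + carry-in; write the sum mod 2, carry 1 when the sum is 2 or 3.
carry:  11111110100
        01011111010
+       01110101010
-------------------
       011010100100
(the carry out of the leftmost column, 0, becomes the leading bit)
Decimal check:
  01011111010 = 512 + 128 + 64 + 32 + 16 + 8 + 2 = 762
  01110101010 = 512 + 256 + 128 + 32 + 8 + 2 = 938
  762 + 938 = 1700, and 011010100100 = 1024 + 512 + 128 + 32 + 4 = 1700 ✓



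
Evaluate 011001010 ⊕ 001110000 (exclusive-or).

XOR: 1 when bits differ
  011001010
^ 001110000
-----------
  010111010
Decimal: 202 ^ 112 = 186



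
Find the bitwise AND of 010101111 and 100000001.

AND: 1 only when both bits are 1
  010101111
& 100000001
-----------
  000000001
Decimal: 175 & 257 = 1



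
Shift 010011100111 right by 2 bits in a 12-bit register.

Original: 010011100111 (decimal 1255)
Shift right by 2 positions
Drop the 2 low bits; fill with zeros on the left
Result: 000100111001 (decimal 313)
Equivalent: 1255 >> 2 = 1255 ÷ 2^2 = 313



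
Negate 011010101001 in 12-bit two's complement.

Original: 011010101001
Step 1 - Invert all bits: 100101010110
Step 2 - Add 1: 100101010111
Verification: 011010101001 + 100101010111 = 1000000000000; discarding the end carry (carry out of the top bit) leaves the 12-bit value 000000000000, as required for x + (-x)



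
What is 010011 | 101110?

OR: 1 when either bit is 1
  010011
| 101110
--------
  111111
Decimal: 19 | 46 = 63



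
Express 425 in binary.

Using repeated division by 2:
425 ÷ 2 = 212 remainder 1
212 ÷ 2 = 106 remainder 0
106 ÷ 2 = 53 remainder 0
53 ÷ 2 = 26 remainder 1
26 ÷ 2 = 13 remainder 0
13 ÷ 2 = 6 remainder 1
6 ÷ 2 = 3 remainder 0
3 ÷ 2 = 1 remainder 1
1 ÷ 2 = 0 remainder 1
Reading remainders bottom to top: 110101001



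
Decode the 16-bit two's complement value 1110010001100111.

Binary: 1110010001100111
Sign bit: 1 (negative)
Invert: 0001101110011000
Add 1:  0001101110011001
Magnitude: 0001101110011001 = 4096 + 2048 + 512 + 256 + 128 + 16 + 8 + 1 = 7065
Value: -7065



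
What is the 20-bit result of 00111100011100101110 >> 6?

Original: 00111100011100101110 (decimal 247598)
Shift right by 6 positions
Drop the 6 low bits; fill with zeros on the left
Result: 00000000111100011100 (decimal 3868)
Equivalent: 247598 >> 6 = 247598 ÷ 2^6 = 3868



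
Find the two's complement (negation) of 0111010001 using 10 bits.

Original: 0111010001
Step 1 - Invert all bits: 1000101110
Step 2 - Add 1: 1000101111
Verification: 0111010001 + 1000101111 = 10000000000; discarding the end carry (carry out of the top bit) leaves the 10-bit value 0000000000, as required for x + (-x)



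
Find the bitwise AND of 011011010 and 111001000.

AND: 1 only when both bits are 1
  011011010
& 111001000
-----------
  011001000
Decimal: 218 & 456 = 200



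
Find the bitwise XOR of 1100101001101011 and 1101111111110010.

XOR: 1 when bits differ
  1100101001101011
^ 1101111111110010
------------------
  0001010110011001
Decimal: 51819 ^ 57330 = 5529



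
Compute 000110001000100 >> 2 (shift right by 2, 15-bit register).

Original: 000110001000100 (decimal 3140)
Shift right by 2 positions
Drop the 2 low bits; fill with zeros on the left
Result: 000001100010001 (decimal 785)
Equivalent: 3140 >> 2 = 3140 ÷ 2^2 = 785



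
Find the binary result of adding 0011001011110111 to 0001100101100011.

Add column by column from the right: bit + bit + carry-in; write the sum mod 2, carry 1 when the sum is 2 or 3.
carry:  0110011111001110
        0011001011110111
+       0001100101100011
------------------------
       00100110001011010
(the carry out of the leftmost column, 0, becomes the leading bit)
Decimal check:
  0011001011110111 = 8192 + 4096 + 512 + 128 + 64 + 32 + 16 + 4 + 2 + 1 = 13047
  0001100101100011 = 4096 + 2048 + 256 + 64 + 32 + 2 + 1 = 6499
  13047 + 6499 = 19546, and 00100110001011010 = 16384 + 2048 + 1024 + 64 + 16 + 8 + 2 = 19546 ✓



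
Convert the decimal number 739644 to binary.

Using repeated division by 2:
739644 ÷ 2 = 369822 remainder 0
369822 ÷ 2 = 184911 remainder 0
184911 ÷ 2 = 92455 remainder 1
92455 ÷ 2 = 46227 remainder 1
46227 ÷ 2 = 23113 remainder 1
23113 ÷ 2 = 11556 remainder 1
11556 ÷ 2 = 5778 remainder 0
5778 ÷ 2 = 2889 remainder 0
2889 ÷ 2 = 1444 remainder 1
1444 ÷ 2 = 722 remainder 0
722 ÷ 2 = 361 remainder 0
361 ÷ 2 = 180 remainder 1
180 ÷ 2 = 90 remainder 0
90 ÷ 2 = 45 remainder 0
45 ÷ 2 = 22 remainder 1
22 ÷ 2 = 11 remainder 0
11 ÷ 2 = 5 remainder 1
5 ÷ 2 = 2 remainder 1
2 ÷ 2 = 1 remainder 0
1 ÷ 2 = 0 remainder 1
Reading remainders bottom to top: 10110100100100111100



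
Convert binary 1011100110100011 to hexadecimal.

Group into 4-bit nibbles from right:
  1011 = B
  1001 = 9
  1010 = A
  0011 = 3
Result: B9A3



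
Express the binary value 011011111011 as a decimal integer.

Sum of powers of 2 for each 1-bit:
2^0 + 2^1 + 2^3 + 2^4 + 2^5 + 2^6 + 2^7 + 2^9 + 2^10
= 1 + 2 + 8 + 16 + 32 + 64 + 128 + 512 + 1024
= 1787



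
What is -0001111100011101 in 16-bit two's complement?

Original: 0001111100011101
Step 1 - Invert all bits: 1110000011100010
Step 2 - Add 1: 1110000011100011
Verification: 0001111100011101 + 1110000011100011 = 10000000000000000; discarding the end carry (carry out of the top bit) leaves the 16-bit value 0000000000000000, as required for x + (-x)



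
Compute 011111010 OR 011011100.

OR: 1 when either bit is 1
  011111010
| 011011100
-----------
  011111110
Decimal: 250 | 220 = 254



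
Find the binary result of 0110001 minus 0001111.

Method 1 - Direct subtraction (column by column from the right: bit − bit − borrow-in; if negative, add 2 and borrow 1 from the next column):
borrow: 0011100
        0110001
-       0001111
---------------
        0100010

Method 2 - Add two's complement:
Two's complement of 0001111: invert → 1110000, add 1 → 1110001
  0110001
+ 1110001
---------
 10100010  (end carry out of the top bit = 1)
Discarding the end carry: 0100010
Decimal check:
  0110001 = 32 + 16 + 1 = 49
  0001111 = 8 + 4 + 2 + 1 = 15
  49 - 15 = 34, and 0100010 = 32 + 2 = 34 ✓



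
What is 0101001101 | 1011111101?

OR: 1 when either bit is 1
  0101001101
| 1011111101
------------
  1111111101
Decimal: 333 | 765 = 1021



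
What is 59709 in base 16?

Using repeated division by 16 (digits 10–15 are A–F):
59709 ÷ 16 = 3731 remainder 13 (D)
3731 ÷ 16 = 233 remainder 3
233 ÷ 16 = 14 remainder 9
14 ÷ 16 = 0 remainder 14 (E)
Reading remainders bottom to top: E93D



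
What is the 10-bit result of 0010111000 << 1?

Original: 0010111000 (decimal 184)
Shift left by 1 position
Append 1 zero on the right
Result: 0101110000 (decimal 368)
Equivalent: 184 << 1 = 184 × 2^1 = 368



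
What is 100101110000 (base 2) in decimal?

Sum of powers of 2 for each 1-bit:
2^4 + 2^5 + 2^6 + 2^8 + 2^11
= 16 + 32 + 64 + 256 + 2048
= 2416



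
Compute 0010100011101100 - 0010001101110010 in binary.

Method 1 - Direct subtraction (column by column from the right: bit − bit − borrow-in; if negative, add 2 and borrow 1 from the next column):
borrow: 0000111011100100
        0010100011101100
-       0010001101110010
------------------------
        0000010101111010

Method 2 - Add two's complement:
Two's complement of 0010001101110010: invert → 1101110010001101, add 1 → 1101110010001110
  0010100011101100
+ 1101110010001110
------------------
 10000010101111010  (end carry out of the top bit = 1)
Discarding the end carry: 0000010101111010
Decimal check:
  0010100011101100 = 8192 + 2048 + 128 + 64 + 32 + 8 + 4 = 10476
  0010001101110010 = 8192 + 512 + 256 + 64 + 32 + 16 + 2 = 9074
  10476 - 9074 = 1402, and 0000010101111010 = 1024 + 256 + 64 + 32 + 16 + 8 + 2 = 1402 ✓



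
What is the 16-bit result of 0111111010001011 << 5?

Original: 0111111010001011 (decimal 32395)
Shift left by 5 positions
Append 5 zeros on the right and drop the 5 high bits that overflow the 16-bit width
Result: 1101000101100000 (decimal 53600)
Equivalent: 32395 << 5 = 32395 × 2^5 = 1036640, truncated to 16 bits = 53600



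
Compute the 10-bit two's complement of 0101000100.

Original: 0101000100
Step 1 - Invert all bits: 1010111011
Step 2 - Add 1: 1010111100
Verification: 0101000100 + 1010111100 = 10000000000; discarding the end carry (carry out of the top bit) leaves the 10-bit value 0000000000, as required for x + (-x)



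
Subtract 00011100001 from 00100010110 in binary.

Method 1 - Direct subtraction (column by column from the right: bit − bit − borrow-in; if negative, add 2 and borrow 1 from the next column):
borrow: 00111000010
        00100010110
-       00011100001
-------------------
        00000110101

Method 2 - Add two's complement:
Two's complement of 00011100001: invert → 11100011110, add 1 → 11100011111
  00100010110
+ 11100011111
-------------
 100000110101  (end carry out of the top bit = 1)
Discarding the end carry: 00000110101
Decimal check:
  00100010110 = 256 + 16 + 4 + 2 = 278
  00011100001 = 128 + 64 + 32 + 1 = 225
  278 - 225 = 53, and 00000110101 = 32 + 16 + 4 + 1 = 53 ✓



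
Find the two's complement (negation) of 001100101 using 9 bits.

Original: 001100101
Step 1 - Invert all bits: 110011010
Step 2 - Add 1: 110011011
Verification: 001100101 + 110011011 = 1000000000; discarding the end carry (carry out of the top bit) leaves the 9-bit value 000000000, as required for x + (-x)



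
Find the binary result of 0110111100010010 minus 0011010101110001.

Method 1 - Direct subtraction (column by column from the right: bit − bit − borrow-in; if negative, add 2 and borrow 1 from the next column):
borrow: 0110001111000010
        0110111100010010
-       0011010101110001
------------------------
        0011100110100001

Method 2 - Add two's complement:
Two's complement of 0011010101110001: invert → 1100101010001110, add 1 → 1100101010001111
  0110111100010010
+ 1100101010001111
------------------
 10011100110100001  (end carry out of the top bit = 1)
Discarding the end carry: 0011100110100001
Decimal check:
  0110111100010010 = 16384 + 8192 + 2048 + 1024 + 512 + 256 + 16 + 2 = 28434
  0011010101110001 = 8192 + 4096 + 1024 + 256 + 64 + 32 + 16 + 1 = 13681
  28434 - 13681 = 14753, and 0011100110100001 = 8192 + 4096 + 2048 + 256 + 128 + 32 + 1 = 14753 ✓



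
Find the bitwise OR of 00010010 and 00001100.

OR: 1 when either bit is 1
  00010010
| 00001100
----------
  00011110
Decimal: 18 | 12 = 30



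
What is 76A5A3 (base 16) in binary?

Convert each hex digit to 4 bits:
  7 = 0111
  6 = 0110
  A = 1010
  5 = 0101
  A = 1010
  3 = 0011
Concatenate: 011101101010010110100011



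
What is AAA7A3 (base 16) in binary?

Convert each hex digit to 4 bits:
  A = 1010
  A = 1010
  A = 1010
  7 = 0111
  A = 1010
  3 = 0011
Concatenate: 101010101010011110100011



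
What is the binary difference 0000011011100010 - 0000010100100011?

Method 1 - Direct subtraction (column by column from the right: bit − bit − borrow-in; if negative, add 2 and borrow 1 from the next column):
borrow: 0000001001111110
        0000011011100010
-       0000010100100011
------------------------
        0000000110111111

Method 2 - Add two's complement:
Two's complement of 0000010100100011: invert → 1111101011011100, add 1 → 1111101011011101
  0000011011100010
+ 1111101011011101
------------------
 10000000110111111  (end carry out of the top bit = 1)
Discarding the end carry: 0000000110111111
Decimal check:
  0000011011100010 = 1024 + 512 + 128 + 64 + 32 + 2 = 1762
  0000010100100011 = 1024 + 256 + 32 + 2 + 1 = 1315
  1762 - 1315 = 447, and 0000000110111111 = 256 + 128 + 32 + 16 + 8 + 4 + 2 + 1 = 447 ✓



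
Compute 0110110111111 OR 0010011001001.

OR: 1 when either bit is 1
  0110110111111
| 0010011001001
---------------
  0110111111111
Decimal: 3519 | 1225 = 3583



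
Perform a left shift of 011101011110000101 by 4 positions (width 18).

Original: 011101011110000101 (decimal 120709)
Shift left by 4 positions
Append 4 zeros on the right and drop the 4 high bits that overflow the 18-bit width
Result: 010111100001010000 (decimal 96336)
Equivalent: 120709 << 4 = 120709 × 2^4 = 1931344, truncated to 18 bits = 96336



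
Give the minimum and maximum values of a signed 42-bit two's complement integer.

For 42-bit two's complement:
Minimum: -2^41 = -2199023255552
Maximum: 2^41 - 1 = 2199023255551



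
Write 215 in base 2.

Using repeated division by 2:
215 ÷ 2 = 107 remainder 1
107 ÷ 2 = 53 remainder 1
53 ÷ 2 = 26 remainder 1
26 ÷ 2 = 13 remainder 0
13 ÷ 2 = 6 remainder 1
6 ÷ 2 = 3 remainder 0
3 ÷ 2 = 1 remainder 1
1 ÷ 2 = 0 remainder 1
Reading remainders bottom to top: 11010111



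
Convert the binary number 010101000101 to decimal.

Sum of powers of 2 for each 1-bit:
2^0 + 2^2 + 2^6 + 2^8 + 2^10
= 1 + 4 + 64 + 256 + 1024
= 1349



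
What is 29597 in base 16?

Using repeated division by 16 (digits 10–15 are A–F):
29597 ÷ 16 = 1849 remainder 13 (D)
1849 ÷ 16 = 115 remainder 9
115 ÷ 16 = 7 remainder 3
7 ÷ 16 = 0 remainder 7
Reading remainders bottom to top: 739D



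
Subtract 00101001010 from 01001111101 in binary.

Method 1 - Direct subtraction (column by column from the right: bit − bit − borrow-in; if negative, add 2 and borrow 1 from the next column):
borrow: 01000000100
        01001111101
-       00101001010
-------------------
        00100110011

Method 2 - Add two's complement:
Two's complement of 00101001010: invert → 11010110101, add 1 → 11010110110
  01001111101
+ 11010110110
-------------
 100100110011  (end carry out of the top bit = 1)
Discarding the end carry: 00100110011
Decimal check:
  01001111101 = 512 + 64 + 32 + 16 + 8 + 4 + 1 = 637
  00101001010 = 256 + 64 + 8 + 2 = 330
  637 - 330 = 307, and 00100110011 = 256 + 32 + 16 + 2 + 1 = 307 ✓



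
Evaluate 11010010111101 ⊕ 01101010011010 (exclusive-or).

XOR: 1 when bits differ
  11010010111101
^ 01101010011010
----------------
  10111000100111
Decimal: 13501 ^ 6810 = 11815



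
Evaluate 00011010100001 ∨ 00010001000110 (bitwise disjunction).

OR: 1 when either bit is 1
  00011010100001
| 00010001000110
----------------
  00011011100111
Decimal: 1697 | 1094 = 1767



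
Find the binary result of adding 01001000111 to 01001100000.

Add column by column from the right: bit + bit + carry-in; write the sum mod 2, carry 1 when the sum is 2 or 3.
carry:  10010000000
        01001000111
+       01001100000
-------------------
       010010100111
(the carry out of the leftmost column, 0, becomes the leading bit)
Decimal check:
  01001000111 = 512 + 64 + 4 + 2 + 1 = 583
  01001100000 = 512 + 64 + 32 = 608
  583 + 608 = 1191, and 010010100111 = 1024 + 128 + 32 + 4 + 2 + 1 = 1191 ✓



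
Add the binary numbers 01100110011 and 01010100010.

Add column by column from the right: bit + bit + carry-in; write the sum mod 2, carry 1 when the sum is 2 or 3.
carry:  10001000100
        01100110011
+       01010100010
-------------------
       010111010101
(the carry out of the leftmost column, 0, becomes the leading bit)
Decimal check:
  01100110011 = 512 + 256 + 32 + 16 + 2 + 1 = 819
  01010100010 = 512 + 128 + 32 + 2 = 674
  819 + 674 = 1493, and 010111010101 = 1024 + 256 + 128 + 64 + 16 + 4 + 1 = 1493 ✓



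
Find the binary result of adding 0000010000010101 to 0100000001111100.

Add column by column from the right: bit + bit + carry-in; write the sum mod 2, carry 1 when the sum is 2 or 3.
carry:  0000000011111000
        0000010000010101
+       0100000001111100
------------------------
       00100010010010001
(the carry out of the leftmost column, 0, becomes the leading bit)
Decimal check:
  0000010000010101 = 1024 + 16 + 4 + 1 = 1045
  0100000001111100 = 16384 + 64 + 32 + 16 + 8 + 4 = 16508
  1045 + 16508 = 17553, and 00100010010010001 = 16384 + 1024 + 128 + 16 + 1 = 17553 ✓



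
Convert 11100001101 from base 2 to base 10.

Sum of powers of 2 for each 1-bit:
2^0 + 2^2 + 2^3 + 2^8 + 2^9 + 2^10
= 1 + 4 + 8 + 256 + 512 + 1024
= 1805



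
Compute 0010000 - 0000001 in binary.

Method 1 - Direct subtraction (column by column from the right: bit − bit − borrow-in; if negative, add 2 and borrow 1 from the next column):
borrow: 0011110
        0010000
-       0000001
---------------
        0001111

Method 2 - Add two's complement:
Two's complement of 0000001: invert → 1111110, add 1 → 1111111
  0010000
+ 1111111
---------
 10001111  (end carry out of the top bit = 1)
Discarding the end carry: 0001111
Decimal check:
  0010000 = 16
  0000001 = 1
  16 - 1 = 15, and 0001111 = 8 + 4 + 2 + 1 = 15 ✓



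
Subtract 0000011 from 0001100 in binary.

Method 1 - Direct subtraction (column by column from the right: bit − bit − borrow-in; if negative, add 2 and borrow 1 from the next column):
borrow: 0000110
        0001100
-       0000011
---------------
        0001001

Method 2 - Add two's complement:
Two's complement of 0000011: invert → 1111100, add 1 → 1111101
  0001100
+ 1111101
---------
 10001001  (end carry out of the top bit = 1)
Discarding the end carry: 0001001
Decimal check:
  0001100 = 8 + 4 = 12
  0000011 = 2 + 1 = 3
  12 - 3 = 9, and 0001001 = 8 + 1 = 9 ✓



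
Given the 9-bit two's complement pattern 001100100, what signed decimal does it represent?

Binary: 001100100
Sign bit: 0 (non-negative)
Read directly as an unsigned value:
001100100 = 64 + 32 + 4 = 100
Value: 100



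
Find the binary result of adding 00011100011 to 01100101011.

Add column by column from the right: bit + bit + carry-in; write the sum mod 2, carry 1 when the sum is 2 or 3.
carry:  11111000110
        00011100011
+       01100101011
-------------------
       010000001110
(the carry out of the leftmost column, 0, becomes the leading bit)
Decimal check:
  00011100011 = 128 + 64 + 32 + 2 + 1 = 227
  01100101011 = 512 + 256 + 32 + 8 + 2 + 1 = 811
  227 + 811 = 1038, and 010000001110 = 1024 + 8 + 4 + 2 = 1038 ✓



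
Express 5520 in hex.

Using repeated division by 16 (digits 10–15 are A–F):
5520 ÷ 16 = 345 remainder 0
345 ÷ 16 = 21 remainder 9
21 ÷ 16 = 1 remainder 5
1 ÷ 16 = 0 remainder 1
Reading remainders bottom to top: 1590



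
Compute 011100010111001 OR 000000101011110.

OR: 1 when either bit is 1
  011100010111001
| 000000101011110
-----------------
  011100111111111
Decimal: 14521 | 350 = 14847



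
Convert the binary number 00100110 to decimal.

Sum of powers of 2 for each 1-bit:
2^1 + 2^2 + 2^5
= 2 + 4 + 32
= 38



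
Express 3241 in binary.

Using repeated division by 2:
3241 ÷ 2 = 1620 remainder 1
1620 ÷ 2 = 810 remainder 0
810 ÷ 2 = 405 remainder 0
405 ÷ 2 = 202 remainder 1
202 ÷ 2 = 101 remainder 0
101 ÷ 2 = 50 remainder 1
50 ÷ 2 = 25 remainder 0
25 ÷ 2 = 12 remainder 1
12 ÷ 2 = 6 remainder 0
6 ÷ 2 = 3 remainder 0
3 ÷ 2 = 1 remainder 1
1 ÷ 2 = 0 remainder 1
Reading remainders bottom to top: 110010101001



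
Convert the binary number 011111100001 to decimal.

Sum of powers of 2 for each 1-bit:
2^0 + 2^5 + 2^6 + 2^7 + 2^8 + 2^9 + 2^10
= 1 + 32 + 64 + 128 + 256 + 512 + 1024
= 2017



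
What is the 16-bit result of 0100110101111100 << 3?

Original: 0100110101111100 (decimal 19836)
Shift left by 3 positions
Append 3 zeros on the right and drop the 3 high bits that overflow the 16-bit width
Result: 0110101111100000 (decimal 27616)
Equivalent: 19836 << 3 = 19836 × 2^3 = 158688, truncated to 16 bits = 27616



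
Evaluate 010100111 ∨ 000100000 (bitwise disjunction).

OR: 1 when either bit is 1
  010100111
| 000100000
-----------
  010100111
Decimal: 167 | 32 = 167



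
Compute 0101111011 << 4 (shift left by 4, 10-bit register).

Original: 0101111011 (decimal 379)
Shift left by 4 positions
Append 4 zeros on the right and drop the 4 high bits that overflow the 10-bit width
Result: 1110110000 (decimal 944)
Equivalent: 379 << 4 = 379 × 2^4 = 6064, truncated to 10 bits = 944



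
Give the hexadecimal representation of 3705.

Using repeated division by 16 (digits 10–15 are A–F):
3705 ÷ 16 = 231 remainder 9
231 ÷ 16 = 14 remainder 7
14 ÷ 16 = 0 remainder 14 (E)
Reading remainders bottom to top: E79



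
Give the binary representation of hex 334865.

Convert each hex digit to 4 bits:
  3 = 0011
  3 = 0011
  4 = 0100
  8 = 1000
  6 = 0110
  5 = 0101
Concatenate: 001100110100100001100101



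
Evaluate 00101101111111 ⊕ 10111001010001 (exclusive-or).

XOR: 1 when bits differ
  00101101111111
^ 10111001010001
----------------
  10010100101110
Decimal: 2943 ^ 11857 = 9518



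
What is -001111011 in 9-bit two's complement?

Original: 001111011
Step 1 - Invert all bits: 110000100
Step 2 - Add 1: 110000101
Verification: 001111011 + 110000101 = 1000000000; discarding the end carry (carry out of the top bit) leaves the 9-bit value 000000000, as required for x + (-x)



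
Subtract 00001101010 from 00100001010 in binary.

Method 1 - Direct subtraction (column by column from the right: bit − bit − borrow-in; if negative, add 2 and borrow 1 from the next column):
borrow: 00111000000
        00100001010
-       00001101010
-------------------
        00010100000

Method 2 - Add two's complement:
Two's complement of 00001101010: invert → 11110010101, add 1 → 11110010110
  00100001010
+ 11110010110
-------------
 100010100000  (end carry out of the top bit = 1)
Discarding the end carry: 00010100000
Decimal check:
  00100001010 = 256 + 8 + 2 = 266
  00001101010 = 64 + 32 + 8 + 2 = 106
  266 - 106 = 160, and 00010100000 = 128 + 32 = 160 ✓



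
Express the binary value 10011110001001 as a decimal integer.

Sum of powers of 2 for each 1-bit:
2^0 + 2^3 + 2^7 + 2^8 + 2^9 + 2^10 + 2^13
= 1 + 8 + 128 + 256 + 512 + 1024 + 8192
= 10121



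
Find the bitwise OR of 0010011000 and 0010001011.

OR: 1 when either bit is 1
  0010011000
| 0010001011
------------
  0010011011
Decimal: 152 | 139 = 155



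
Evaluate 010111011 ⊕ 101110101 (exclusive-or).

XOR: 1 when bits differ
  010111011
^ 101110101
-----------
  111001110
Decimal: 187 ^ 373 = 462



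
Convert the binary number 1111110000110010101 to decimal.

Sum of powers of 2 for each 1-bit:
2^0 + 2^2 + 2^4 + 2^7 + 2^8 + 2^13 + 2^14 + 2^15 + 2^16 + 2^17 + 2^18
= 1 + 4 + 16 + 128 + 256 + 8192 + 16384 + 32768 + 65536 + 131072 + 262144
= 516501



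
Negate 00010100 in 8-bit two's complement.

Original: 00010100
Step 1 - Invert all bits: 11101011
Step 2 - Add 1: 11101100
Verification: 00010100 + 11101100 = 100000000; discarding the end carry (carry out of the top bit) leaves the 8-bit value 00000000, as required for x + (-x)



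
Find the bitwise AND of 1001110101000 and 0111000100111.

AND: 1 only when both bits are 1
  1001110101000
& 0111000100111
---------------
  0001000100000
Decimal: 5032 & 3623 = 544



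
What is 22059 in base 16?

Using repeated division by 16 (digits 10–15 are A–F):
22059 ÷ 16 = 1378 remainder 11 (B)
1378 ÷ 16 = 86 remainder 2
86 ÷ 16 = 5 remainder 6
5 ÷ 16 = 0 remainder 5
Reading remainders bottom to top: 562B



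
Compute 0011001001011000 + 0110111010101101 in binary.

Add column by column from the right: bit + bit + carry-in; write the sum mod 2, carry 1 when the sum is 2 or 3.
carry:  1111110111110000
        0011001001011000
+       0110111010101101
------------------------
       01010000100000101
(the carry out of the leftmost column, 0, becomes the leading bit)
Decimal check:
  0011001001011000 = 8192 + 4096 + 512 + 64 + 16 + 8 = 12888
  0110111010101101 = 16384 + 8192 + 2048 + 1024 + 512 + 128 + 32 + 8 + 4 + 1 = 28333
  12888 + 28333 = 41221, and 01010000100000101 = 32768 + 8192 + 256 + 4 + 1 = 41221 ✓



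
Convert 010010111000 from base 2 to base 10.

Sum of powers of 2 for each 1-bit:
2^3 + 2^4 + 2^5 + 2^7 + 2^10
= 8 + 16 + 32 + 128 + 1024
= 1208



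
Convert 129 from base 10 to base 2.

Using repeated division by 2:
129 ÷ 2 = 64 remainder 1
64 ÷ 2 = 32 remainder 0
32 ÷ 2 = 16 remainder 0
16 ÷ 2 = 8 remainder 0
8 ÷ 2 = 4 remainder 0
4 ÷ 2 = 2 remainder 0
2 ÷ 2 = 1 remainder 0
1 ÷ 2 = 0 remainder 1
Reading remainders bottom to top: 10000001



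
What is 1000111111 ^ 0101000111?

XOR: 1 when bits differ
  1000111111
^ 0101000111
------------
  1101111000
Decimal: 575 ^ 327 = 888



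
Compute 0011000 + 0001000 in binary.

Add column by column from the right: bit + bit + carry-in; write the sum mod 2, carry 1 when the sum is 2 or 3.
carry:  0110000
        0011000
+       0001000
---------------
       00100000
(the carry out of the leftmost column, 0, becomes the leading bit)
Decimal check:
  0011000 = 16 + 8 = 24
  0001000 = 8
  24 + 8 = 32, and 00100000 = 32 ✓



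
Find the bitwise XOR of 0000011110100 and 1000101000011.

XOR: 1 when bits differ
  0000011110100
^ 1000101000011
---------------
  1000110110111
Decimal: 244 ^ 4419 = 4535



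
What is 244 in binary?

Using repeated division by 2:
244 ÷ 2 = 122 remainder 0
122 ÷ 2 = 61 remainder 0
61 ÷ 2 = 30 remainder 1
30 ÷ 2 = 15 remainder 0
15 ÷ 2 = 7 remainder 1
7 ÷ 2 = 3 remainder 1
3 ÷ 2 = 1 remainder 1
1 ÷ 2 = 0 remainder 1
Reading remainders bottom to top: 11110100



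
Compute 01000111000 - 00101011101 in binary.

Method 1 - Direct subtraction (column by column from the right: bit − bit − borrow-in; if negative, add 2 and borrow 1 from the next column):
borrow: 01110111110
        01000111000
-       00101011101
-------------------
        00011011011

Method 2 - Add two's complement:
Two's complement of 00101011101: invert → 11010100010, add 1 → 11010100011
  01000111000
+ 11010100011
-------------
 100011011011  (end carry out of the top bit = 1)
Discarding the end carry: 00011011011
Decimal check:
  01000111000 = 512 + 32 + 16 + 8 = 568
  00101011101 = 256 + 64 + 16 + 8 + 4 + 1 = 349
  568 - 349 = 219, and 00011011011 = 128 + 64 + 16 + 8 + 2 + 1 = 219 ✓



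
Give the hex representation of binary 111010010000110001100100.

Group into 4-bit nibbles from right:
  1110 = E
  1001 = 9
  0000 = 0
  1100 = C
  0110 = 6
  0100 = 4
Result: E90C64



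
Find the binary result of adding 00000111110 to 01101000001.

Add column by column from the right: bit + bit + carry-in; write the sum mod 2, carry 1 when the sum is 2 or 3.
carry:  00000000000
        00000111110
+       01101000001
-------------------
       001101111111
(the carry out of the leftmost column, 0, becomes the leading bit)
Decimal check:
  00000111110 = 32 + 16 + 8 + 4 + 2 = 62
  01101000001 = 512 + 256 + 64 + 1 = 833
  62 + 833 = 895, and 001101111111 = 512 + 256 + 64 + 32 + 16 + 8 + 4 + 2 + 1 = 895 ✓



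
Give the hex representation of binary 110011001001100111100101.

Group into 4-bit nibbles from right:
  1100 = C
  1100 = C
  1001 = 9
  1001 = 9
  1110 = E
  0101 = 5
Result: CC99E5



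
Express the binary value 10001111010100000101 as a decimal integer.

Sum of powers of 2 for each 1-bit:
2^0 + 2^2 + 2^8 + 2^10 + 2^12 + 2^13 + 2^14 + 2^15 + 2^19
= 1 + 4 + 256 + 1024 + 4096 + 8192 + 16384 + 32768 + 524288
= 587013



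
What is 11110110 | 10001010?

OR: 1 when either bit is 1
  11110110
| 10001010
----------
  11111110
Decimal: 246 | 138 = 254



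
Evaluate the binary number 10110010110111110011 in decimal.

Sum of powers of 2 for each 1-bit:
2^0 + 2^1 + 2^4 + 2^5 + 2^6 + 2^7 + 2^8 + 2^10 + 2^11 + 2^13 + 2^16 + 2^17 + 2^19
= 1 + 2 + 16 + 32 + 64 + 128 + 256 + 1024 + 2048 + 8192 + 65536 + 131072 + 524288
= 732659



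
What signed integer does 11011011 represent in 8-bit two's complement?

Binary: 11011011
Sign bit: 1 (negative)
Invert: 00100100
Add 1:  00100101
Magnitude: 00100101 = 32 + 4 + 1 = 37
Value: -37



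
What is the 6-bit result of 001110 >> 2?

Original: 001110 (decimal 14)
Shift right by 2 positions
Drop the 2 low bits; fill with zeros on the left
Result: 000011 (decimal 3)
Equivalent: 14 >> 2 = 14 ÷ 2^2 = 3



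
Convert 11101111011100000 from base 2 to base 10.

Sum of powers of 2 for each 1-bit:
2^5 + 2^6 + 2^7 + 2^9 + 2^10 + 2^11 + 2^12 + 2^14 + 2^15 + 2^16
= 32 + 64 + 128 + 512 + 1024 + 2048 + 4096 + 16384 + 32768 + 65536
= 122592



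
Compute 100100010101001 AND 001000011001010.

AND: 1 only when both bits are 1
  100100010101001
& 001000011001010
-----------------
  000000010001000
Decimal: 18601 & 4298 = 136



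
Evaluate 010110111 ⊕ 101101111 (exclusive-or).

XOR: 1 when bits differ
  010110111
^ 101101111
-----------
  111011000
Decimal: 183 ^ 367 = 472



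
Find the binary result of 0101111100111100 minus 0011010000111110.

Method 1 - Direct subtraction (column by column from the right: bit − bit − borrow-in; if negative, add 2 and borrow 1 from the next column):
borrow: 0100000111111100
        0101111100111100
-       0011010000111110
------------------------
        0010101011111110

Method 2 - Add two's complement:
Two's complement of 0011010000111110: invert → 1100101111000001, add 1 → 1100101111000010
  0101111100111100
+ 1100101111000010
------------------
 10010101011111110  (end carry out of the top bit = 1)
Discarding the end carry: 0010101011111110
Decimal check:
  0101111100111100 = 16384 + 4096 + 2048 + 1024 + 512 + 256 + 32 + 16 + 8 + 4 = 24380
  0011010000111110 = 8192 + 4096 + 1024 + 32 + 16 + 8 + 4 + 2 = 13374
  24380 - 13374 = 11006, and 0010101011111110 = 8192 + 2048 + 512 + 128 + 64 + 32 + 16 + 8 + 4 + 2 = 11006 ✓



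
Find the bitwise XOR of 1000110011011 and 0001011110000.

XOR: 1 when bits differ
  1000110011011
^ 0001011110000
---------------
  1001101101011
Decimal: 4507 ^ 752 = 4971



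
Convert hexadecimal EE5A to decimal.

Expand by place value (powers of 16):
Digit values: E = 14, A = 10
EE5A = 14 × 16^3 + 14 × 16^2 + 5 × 16^1 + 10 × 16^0
= 14 × 4096 + 14 × 256 + 5 × 16 + 10 × 1
= 57344 + 3584 + 80 + 10
= 61018



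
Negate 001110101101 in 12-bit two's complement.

Original: 001110101101
Step 1 - Invert all bits: 110001010010
Step 2 - Add 1: 110001010011
Verification: 001110101101 + 110001010011 = 1000000000000; discarding the end carry (carry out of the top bit) leaves the 12-bit value 000000000000, as required for x + (-x)



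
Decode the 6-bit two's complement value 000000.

Binary: 000000
Sign bit: 0 (non-negative)
Read directly as an unsigned value:
000000 = 0
Value: 0



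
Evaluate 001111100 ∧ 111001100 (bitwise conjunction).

AND: 1 only when both bits are 1
  001111100
& 111001100
-----------
  001001100
Decimal: 124 & 460 = 76



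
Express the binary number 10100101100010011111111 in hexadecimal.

Group into 4-bit nibbles from right:
  0101 = 5
  0010 = 2
  1100 = C
  0100 = 4
  1111 = F
  1111 = F
Result: 52C4FF



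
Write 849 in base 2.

Using repeated division by 2:
849 ÷ 2 = 424 remainder 1
424 ÷ 2 = 212 remainder 0
212 ÷ 2 = 106 remainder 0
106 ÷ 2 = 53 remainder 0
53 ÷ 2 = 26 remainder 1
26 ÷ 2 = 13 remainder 0
13 ÷ 2 = 6 remainder 1
6 ÷ 2 = 3 remainder 0
3 ÷ 2 = 1 remainder 1
1 ÷ 2 = 0 remainder 1
Reading remainders bottom to top: 1101010001



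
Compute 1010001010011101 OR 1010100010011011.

OR: 1 when either bit is 1
  1010001010011101
| 1010100010011011
------------------
  1010101010011111
Decimal: 41629 | 43163 = 43679



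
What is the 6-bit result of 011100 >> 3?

Original: 011100 (decimal 28)
Shift right by 3 positions
Drop the 3 low bits; fill with zeros on the left
Result: 000011 (decimal 3)
Equivalent: 28 >> 3 = 28 ÷ 2^3 = 3



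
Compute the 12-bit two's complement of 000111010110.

Original: 000111010110
Step 1 - Invert all bits: 111000101001
Step 2 - Add 1: 111000101010
Verification: 000111010110 + 111000101010 = 1000000000000; discarding the end carry (carry out of the top bit) leaves the 12-bit value 000000000000, as required for x + (-x)



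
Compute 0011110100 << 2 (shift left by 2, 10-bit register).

Original: 0011110100 (decimal 244)
Shift left by 2 positions
Append 2 zeros on the right
Result: 1111010000 (decimal 976)
Equivalent: 244 << 2 = 244 × 2^2 = 976



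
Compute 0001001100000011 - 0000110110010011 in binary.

Method 1 - Direct subtraction (column by column from the right: bit − bit − borrow-in; if negative, add 2 and borrow 1 from the next column):
borrow: 0001101111100000
        0001001100000011
-       0000110110010011
------------------------
        0000010101110000

Method 2 - Add two's complement:
Two's complement of 0000110110010011: invert → 1111001001101100, add 1 → 1111001001101101
  0001001100000011
+ 1111001001101101
------------------
 10000010101110000  (end carry out of the top bit = 1)
Discarding the end carry: 0000010101110000
Decimal check:
  0001001100000011 = 4096 + 512 + 256 + 2 + 1 = 4867
  0000110110010011 = 2048 + 1024 + 256 + 128 + 16 + 2 + 1 = 3475
  4867 - 3475 = 1392, and 0000010101110000 = 1024 + 256 + 64 + 32 + 16 = 1392 ✓



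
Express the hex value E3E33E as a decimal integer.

Expand by place value (powers of 16):
Digit values: E = 14
E3E33E = 14 × 16^5 + 3 × 16^4 + 14 × 16^3 + 3 × 16^2 + 3 × 16^1 + 14 × 16^0
= 14 × 1048576 + 3 × 65536 + 14 × 4096 + 3 × 256 + 3 × 16 + 14 × 1
= 14680064 + 196608 + 57344 + 768 + 48 + 14
= 14934846



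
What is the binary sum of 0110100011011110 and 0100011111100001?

Add column by column from the right: bit + bit + carry-in; write the sum mod 2, carry 1 when the sum is 2 or 3.
carry:  1001111110000000
        0110100011011110
+       0100011111100001
------------------------
       01011000010111111
(the carry out of the leftmost column, 0, becomes the leading bit)
Decimal check:
  0110100011011110 = 16384 + 8192 + 2048 + 128 + 64 + 16 + 8 + 4 + 2 = 26846
  0100011111100001 = 16384 + 1024 + 512 + 256 + 128 + 64 + 32 + 1 = 18401
  26846 + 18401 = 45247, and 01011000010111111 = 32768 + 8192 + 4096 + 128 + 32 + 16 + 8 + 4 + 2 + 1 = 45247 ✓



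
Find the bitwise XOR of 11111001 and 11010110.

XOR: 1 when bits differ
  11111001
^ 11010110
----------
  00101111
Decimal: 249 ^ 214 = 47



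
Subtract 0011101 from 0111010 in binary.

Method 1 - Direct subtraction (column by column from the right: bit − bit − borrow-in; if negative, add 2 and borrow 1 from the next column):
borrow: 0111010
        0111010
-       0011101
---------------
        0011101

Method 2 - Add two's complement:
Two's complement of 0011101: invert → 1100010, add 1 → 1100011
  0111010
+ 1100011
---------
 10011101  (end carry out of the top bit = 1)
Discarding the end carry: 0011101
Decimal check:
  0111010 = 32 + 16 + 8 + 2 = 58
  0011101 = 16 + 8 + 4 + 1 = 29
  58 - 29 = 29, and 0011101 = 16 + 8 + 4 + 1 = 29 ✓



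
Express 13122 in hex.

Using repeated division by 16 (digits 10–15 are A–F):
13122 ÷ 16 = 820 remainder 2
820 ÷ 16 = 51 remainder 4
51 ÷ 16 = 3 remainder 3
3 ÷ 16 = 0 remainder 3
Reading remainders bottom to top: 3342



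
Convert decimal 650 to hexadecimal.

Using repeated division by 16 (digits 10–15 are A–F):
650 ÷ 16 = 40 remainder 10 (A)
40 ÷ 16 = 2 remainder 8
2 ÷ 16 = 0 remainder 2
Reading remainders bottom to top: 28A



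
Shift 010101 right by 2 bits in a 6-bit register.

Original: 010101 (decimal 21)
Shift right by 2 positions
Drop the 2 low bits; fill with zeros on the left
Result: 000101 (decimal 5)
Equivalent: 21 >> 2 = 21 ÷ 2^2 = 5



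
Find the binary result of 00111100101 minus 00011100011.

Method 1 - Direct subtraction (column by column from the right: bit − bit − borrow-in; if negative, add 2 and borrow 1 from the next column):
borrow: 00000000100
        00111100101
-       00011100011
-------------------
        00100000010

Method 2 - Add two's complement:
Two's complement of 00011100011: invert → 11100011100, add 1 → 11100011101
  00111100101
+ 11100011101
-------------
 100100000010  (end carry out of the top bit = 1)
Discarding the end carry: 00100000010
Decimal check:
  00111100101 = 256 + 128 + 64 + 32 + 4 + 1 = 485
  00011100011 = 128 + 64 + 32 + 2 + 1 = 227
  485 - 227 = 258, and 00100000010 = 256 + 2 = 258 ✓



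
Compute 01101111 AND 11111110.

AND: 1 only when both bits are 1
  01101111
& 11111110
----------
  01101110
Decimal: 111 & 254 = 110



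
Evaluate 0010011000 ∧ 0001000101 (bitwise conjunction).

AND: 1 only when both bits are 1
  0010011000
& 0001000101
------------
  0000000000
Decimal: 152 & 69 = 0



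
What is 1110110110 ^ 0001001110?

XOR: 1 when bits differ
  1110110110
^ 0001001110
------------
  1111111000
Decimal: 950 ^ 78 = 1016



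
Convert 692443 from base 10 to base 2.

Using repeated division by 2:
692443 ÷ 2 = 346221 remainder 1
346221 ÷ 2 = 173110 remainder 1
173110 ÷ 2 = 86555 remainder 0
86555 ÷ 2 = 43277 remainder 1
43277 ÷ 2 = 21638 remainder 1
21638 ÷ 2 = 10819 remainder 0
10819 ÷ 2 = 5409 remainder 1
5409 ÷ 2 = 2704 remainder 1
2704 ÷ 2 = 1352 remainder 0
1352 ÷ 2 = 676 remainder 0
676 ÷ 2 = 338 remainder 0
338 ÷ 2 = 169 remainder 0
169 ÷ 2 = 84 remainder 1
84 ÷ 2 = 42 remainder 0
42 ÷ 2 = 21 remainder 0
21 ÷ 2 = 10 remainder 1
10 ÷ 2 = 5 remainder 0
5 ÷ 2 = 2 remainder 1
2 ÷ 2 = 1 remainder 0
1 ÷ 2 = 0 remainder 1
Reading remainders bottom to top: 10101001000011011011



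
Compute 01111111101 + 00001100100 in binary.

Add column by column from the right: bit + bit + carry-in; write the sum mod 2, carry 1 when the sum is 2 or 3.
carry:  11111111000
        01111111101
+       00001100100
-------------------
       010001100001
(the carry out of the leftmost column, 0, becomes the leading bit)
Decimal check:
  01111111101 = 512 + 256 + 128 + 64 + 32 + 16 + 8 + 4 + 1 = 1021
  00001100100 = 64 + 32 + 4 = 100
  1021 + 100 = 1121, and 010001100001 = 1024 + 64 + 32 + 1 = 1121 ✓



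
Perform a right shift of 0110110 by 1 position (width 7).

Original: 0110110 (decimal 54)
Shift right by 1 position
Drop the 1 low bit; fill with zero on the left
Result: 0011011 (decimal 27)
Equivalent: 54 >> 1 = 54 ÷ 2^1 = 27



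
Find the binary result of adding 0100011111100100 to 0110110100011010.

Add column by column from the right: bit + bit + carry-in; write the sum mod 2, carry 1 when the sum is 2 or 3.
carry:  1001111000000000
        0100011111100100
+       0110110100011010
------------------------
       01011010011111110
(the carry out of the leftmost column, 0, becomes the leading bit)
Decimal check:
  0100011111100100 = 16384 + 1024 + 512 + 256 + 128 + 64 + 32 + 4 = 18404
  0110110100011010 = 16384 + 8192 + 2048 + 1024 + 256 + 16 + 8 + 2 = 27930
  18404 + 27930 = 46334, and 01011010011111110 = 32768 + 8192 + 4096 + 1024 + 128 + 64 + 32 + 16 + 8 + 4 + 2 = 46334 ✓

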